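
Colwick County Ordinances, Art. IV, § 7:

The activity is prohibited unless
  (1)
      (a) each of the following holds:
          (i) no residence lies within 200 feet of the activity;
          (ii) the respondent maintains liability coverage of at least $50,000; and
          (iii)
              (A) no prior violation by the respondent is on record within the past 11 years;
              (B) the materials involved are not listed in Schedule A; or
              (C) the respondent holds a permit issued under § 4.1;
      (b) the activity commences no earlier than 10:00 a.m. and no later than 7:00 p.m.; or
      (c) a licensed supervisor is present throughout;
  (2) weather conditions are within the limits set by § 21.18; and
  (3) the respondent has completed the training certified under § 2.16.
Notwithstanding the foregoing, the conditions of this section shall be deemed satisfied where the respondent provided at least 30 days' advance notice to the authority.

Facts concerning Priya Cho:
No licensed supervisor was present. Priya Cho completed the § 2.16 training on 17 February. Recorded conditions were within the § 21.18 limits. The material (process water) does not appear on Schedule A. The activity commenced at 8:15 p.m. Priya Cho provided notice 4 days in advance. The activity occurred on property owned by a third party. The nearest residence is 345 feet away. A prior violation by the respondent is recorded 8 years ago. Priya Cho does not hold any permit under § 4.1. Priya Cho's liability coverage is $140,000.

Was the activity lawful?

Yes — lawful.

(i) no residence in 200 ft — holds.
(ii) coverage ≥ $50,000 — satisfied.
(A) no prior violation — fails.
(B) not (Schedule A material) — satisfied.
(C) holds permit — not met.
(iii): F OR T OR F → true.
(a): T AND T AND T → true.
(b) start within hours — fails.
(c) supervisor present — fails.
(1) = T OR F OR F = true.
(2) weather ok — met.
(3) training certified — holds.
Overall = T AND T AND T = true.
Exception (≥30 days' notice) — not satisfied.
Result: main true OR exception false → true.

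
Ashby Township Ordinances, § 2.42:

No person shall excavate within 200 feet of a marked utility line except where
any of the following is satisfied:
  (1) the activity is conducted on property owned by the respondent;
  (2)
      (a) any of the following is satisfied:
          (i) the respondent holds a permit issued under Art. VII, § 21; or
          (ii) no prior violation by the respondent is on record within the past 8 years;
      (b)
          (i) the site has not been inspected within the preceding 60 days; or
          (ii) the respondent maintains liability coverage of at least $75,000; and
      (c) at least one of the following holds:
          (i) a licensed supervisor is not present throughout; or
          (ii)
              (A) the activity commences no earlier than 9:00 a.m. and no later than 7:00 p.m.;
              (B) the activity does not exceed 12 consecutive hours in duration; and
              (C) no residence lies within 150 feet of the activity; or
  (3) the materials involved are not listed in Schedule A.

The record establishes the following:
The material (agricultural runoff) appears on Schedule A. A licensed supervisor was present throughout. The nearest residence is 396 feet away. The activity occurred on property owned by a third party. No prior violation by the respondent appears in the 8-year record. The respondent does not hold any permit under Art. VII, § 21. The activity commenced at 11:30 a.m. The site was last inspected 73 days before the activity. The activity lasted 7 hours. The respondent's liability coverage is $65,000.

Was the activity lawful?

Yes — lawful.

(1) own property — not met.
(i) holds permit — fails.
(ii) no prior violation — satisfied.
(a) = F OR T = true.
(i) not (site inspected) — satisfied.
(ii) coverage ≥ $75,000 — not satisfied.
(b): T OR F → true.
(i) not (supervisor present) — fails.
(A) start within hours — satisfied.
(B) ≤ 12 hrs duration — met.
(C) no residence in 150 ft — satisfied.
(ii): T AND T AND T → true.
So (c) is satisfied (F OR T).
(2) = T AND T AND T = true.
(3) not (Schedule A material) — fails.
Overall: F OR T OR F → true.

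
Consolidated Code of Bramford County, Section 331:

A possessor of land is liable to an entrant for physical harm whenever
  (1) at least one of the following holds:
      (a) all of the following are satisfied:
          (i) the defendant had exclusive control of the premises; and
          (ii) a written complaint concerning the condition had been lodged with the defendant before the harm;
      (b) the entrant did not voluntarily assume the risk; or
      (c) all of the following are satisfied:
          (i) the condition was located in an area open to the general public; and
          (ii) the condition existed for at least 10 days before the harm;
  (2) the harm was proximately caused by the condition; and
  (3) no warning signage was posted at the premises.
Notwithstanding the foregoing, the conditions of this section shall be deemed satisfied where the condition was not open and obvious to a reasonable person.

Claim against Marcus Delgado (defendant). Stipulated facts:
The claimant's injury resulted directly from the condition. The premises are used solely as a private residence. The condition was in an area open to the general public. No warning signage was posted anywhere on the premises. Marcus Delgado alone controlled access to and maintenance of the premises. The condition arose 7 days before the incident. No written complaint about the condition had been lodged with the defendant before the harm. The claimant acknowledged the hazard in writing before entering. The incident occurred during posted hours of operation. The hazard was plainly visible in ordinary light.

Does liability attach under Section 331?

No — not liable.

(i) exclusive control — met.
(ii) complaint lodged — not met.
(a) = T AND F = false.
(b) no assumed risk — not met.
(i) public area — holds.
(ii) condition ≥10 days old — fails.
So (c) is not satisfied (T AND F).
So (1) is not satisfied (F OR F OR F).
(2) proximate cause — satisfied.
(3) no signage posted — satisfied.
Overall = F AND T AND T = false.
Exception (not open/obvious) — not satisfied.
Result: main false OR exception false → false.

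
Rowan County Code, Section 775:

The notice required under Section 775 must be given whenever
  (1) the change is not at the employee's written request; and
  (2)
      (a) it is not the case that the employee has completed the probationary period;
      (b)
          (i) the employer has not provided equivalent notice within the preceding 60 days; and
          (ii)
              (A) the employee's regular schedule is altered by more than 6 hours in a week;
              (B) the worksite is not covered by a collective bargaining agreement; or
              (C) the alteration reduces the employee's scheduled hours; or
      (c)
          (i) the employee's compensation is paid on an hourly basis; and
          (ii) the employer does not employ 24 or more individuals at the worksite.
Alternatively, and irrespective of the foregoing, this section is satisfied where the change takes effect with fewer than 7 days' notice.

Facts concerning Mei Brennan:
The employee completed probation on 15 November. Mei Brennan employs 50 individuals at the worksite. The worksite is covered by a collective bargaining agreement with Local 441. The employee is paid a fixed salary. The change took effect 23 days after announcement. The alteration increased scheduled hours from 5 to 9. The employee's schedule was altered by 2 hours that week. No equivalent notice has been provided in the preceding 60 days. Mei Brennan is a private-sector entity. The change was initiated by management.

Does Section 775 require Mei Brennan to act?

(1) not employee-requested — holds.
(a) not (past probation) — not satisfied.
(i) no recent notice — met.
(A) schedule shift > 6h — fails.
(B) no CBA — not met.
(C) hours reduced — fails.
So (ii) is not satisfied (F OR F OR F).
(b): T AND F → false.
(i) hourly-paid — not satisfied.
(ii) not (≥ 24 at site) — not satisfied.
(c) = F AND F = false.
(2) = F OR F OR F = false.
Overall: T AND F → false.
Exception (< 7 days' notice) — not satisfied.
Result: main false OR exception false → false.

No — not required.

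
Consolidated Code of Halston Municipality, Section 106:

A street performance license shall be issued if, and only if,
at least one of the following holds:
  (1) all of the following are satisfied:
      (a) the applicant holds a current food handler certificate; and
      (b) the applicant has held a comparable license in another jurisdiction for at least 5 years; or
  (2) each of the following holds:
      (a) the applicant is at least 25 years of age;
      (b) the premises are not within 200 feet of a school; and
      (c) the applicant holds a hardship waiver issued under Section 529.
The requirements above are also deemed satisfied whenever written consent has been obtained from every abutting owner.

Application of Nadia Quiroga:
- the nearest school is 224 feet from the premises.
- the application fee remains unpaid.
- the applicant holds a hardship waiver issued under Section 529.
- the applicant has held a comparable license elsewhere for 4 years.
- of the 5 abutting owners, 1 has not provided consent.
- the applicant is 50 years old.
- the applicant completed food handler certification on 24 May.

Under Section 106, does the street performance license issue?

Yes — granted.

(a) food handler cert. — met.
(b) prior license ≥ 5 yr — not satisfied.
So (1) is not satisfied (T AND F).
(a) age ≥ 25 — met.
(b) ≥200 ft from school — satisfied.
(c) hardship waiver — met.
So (2) is satisfied (T AND T AND T).
Overall = F OR T = true.
Exception (all abutters consent) — not satisfied.
Result: main true OR exception false → true.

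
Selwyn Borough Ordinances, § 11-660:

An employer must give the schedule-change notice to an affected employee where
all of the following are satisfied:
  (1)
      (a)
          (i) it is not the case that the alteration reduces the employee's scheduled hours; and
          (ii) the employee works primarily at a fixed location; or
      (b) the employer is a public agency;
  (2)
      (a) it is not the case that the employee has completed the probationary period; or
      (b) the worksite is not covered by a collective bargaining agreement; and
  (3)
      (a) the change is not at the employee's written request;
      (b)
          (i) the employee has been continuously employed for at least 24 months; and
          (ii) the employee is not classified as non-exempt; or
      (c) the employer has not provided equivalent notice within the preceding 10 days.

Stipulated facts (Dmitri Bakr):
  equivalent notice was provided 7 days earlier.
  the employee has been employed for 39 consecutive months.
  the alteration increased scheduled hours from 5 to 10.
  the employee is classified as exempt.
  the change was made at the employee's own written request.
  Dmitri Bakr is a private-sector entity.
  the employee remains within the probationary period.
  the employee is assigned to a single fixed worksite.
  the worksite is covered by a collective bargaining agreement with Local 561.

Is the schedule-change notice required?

Yes — required.

(i) not (hours reduced) — met.
(ii) fixed location — met.
(a) = T AND T = true.
(b) public agency — fails.
So (1) is satisfied (T OR F).
(a) not (past probation) — met.
(b) no CBA — not satisfied.
(2) = T OR F = true.
(a) not employee-requested — fails.
(i) tenure ≥ 24 mo. — met.
(ii) not (non-exempt) — met.
(b) = T AND T = true.
(c) no recent notice — fails.
So (3) is satisfied (F OR T OR F).
Overall: T AND T AND T → true.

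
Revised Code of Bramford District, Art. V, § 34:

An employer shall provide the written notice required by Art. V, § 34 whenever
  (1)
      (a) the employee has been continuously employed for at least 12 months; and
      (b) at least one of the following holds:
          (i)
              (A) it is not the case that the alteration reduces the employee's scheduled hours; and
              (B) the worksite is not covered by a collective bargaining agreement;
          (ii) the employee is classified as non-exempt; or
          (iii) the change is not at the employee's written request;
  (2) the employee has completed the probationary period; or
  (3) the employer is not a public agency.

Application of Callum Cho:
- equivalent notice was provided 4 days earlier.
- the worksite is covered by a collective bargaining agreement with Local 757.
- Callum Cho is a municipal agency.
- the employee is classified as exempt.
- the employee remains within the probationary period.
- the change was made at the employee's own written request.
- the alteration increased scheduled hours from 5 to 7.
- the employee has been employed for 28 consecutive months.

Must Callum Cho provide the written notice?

(a) tenure ≥ 12 mo. — met.
(A) not (hours reduced) — met.
(B) no CBA — not met.
(i): T AND F → false.
(ii) non-exempt — not met.
(iii) not employee-requested — not met.
(b) = F OR F OR F = false.
(1) = T AND F = false.
(2) past probation — not satisfied.
(3) not (public agency) — not met.
Overall = F OR F OR F = false.

No — not required.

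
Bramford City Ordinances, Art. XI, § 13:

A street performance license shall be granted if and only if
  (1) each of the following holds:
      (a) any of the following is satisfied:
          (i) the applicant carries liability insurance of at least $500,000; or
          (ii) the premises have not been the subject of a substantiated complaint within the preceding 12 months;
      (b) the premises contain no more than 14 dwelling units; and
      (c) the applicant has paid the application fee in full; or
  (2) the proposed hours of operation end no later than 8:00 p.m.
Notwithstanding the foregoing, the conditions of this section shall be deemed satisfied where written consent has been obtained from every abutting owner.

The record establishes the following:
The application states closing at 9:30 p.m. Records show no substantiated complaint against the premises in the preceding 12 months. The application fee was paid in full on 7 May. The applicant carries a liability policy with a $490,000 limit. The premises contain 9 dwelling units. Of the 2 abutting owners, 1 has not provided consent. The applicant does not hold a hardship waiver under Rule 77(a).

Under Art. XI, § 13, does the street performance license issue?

(i) insurance ≥ $500,000 — not met.
(ii) no complaint in 12 mo. — satisfied.
(a) = F OR T = true.
(b) ≤ 14 units — met.
(c) fee paid — satisfied.
(1) = T AND T AND T = true.
(2) closes by 8 p.m. — fails.
So Overall is satisfied (T OR F).
Exception (all abutters consent) — not satisfied.
Result: main true OR exception false → true.

Yes — granted.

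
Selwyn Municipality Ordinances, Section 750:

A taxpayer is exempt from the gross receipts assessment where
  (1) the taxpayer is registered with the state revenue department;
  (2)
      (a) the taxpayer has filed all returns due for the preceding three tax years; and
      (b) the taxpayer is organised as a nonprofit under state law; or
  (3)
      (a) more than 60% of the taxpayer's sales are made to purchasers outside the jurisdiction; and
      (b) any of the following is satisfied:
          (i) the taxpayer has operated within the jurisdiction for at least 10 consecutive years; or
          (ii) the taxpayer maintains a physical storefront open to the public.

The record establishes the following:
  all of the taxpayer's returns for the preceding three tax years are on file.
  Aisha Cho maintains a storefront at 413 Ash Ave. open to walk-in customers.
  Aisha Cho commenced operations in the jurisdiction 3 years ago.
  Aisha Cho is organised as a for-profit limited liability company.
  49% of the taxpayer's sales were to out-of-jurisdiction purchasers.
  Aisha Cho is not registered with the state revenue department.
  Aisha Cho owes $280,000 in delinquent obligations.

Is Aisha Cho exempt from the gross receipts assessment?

(1) state-registered — fails.
(a) returns current — satisfied.
(b) nonprofit — not satisfied.
(2) = T AND F = false.
(a) >60% out-of-jur. sales — not satisfied.
(i) ≥ 10 yrs in jurisdiction — not satisfied.
(ii) has storefront — met.
So (b) is satisfied (F OR T).
(3): F AND T → false.
Overall: F OR F OR F → false.

No — not exempt.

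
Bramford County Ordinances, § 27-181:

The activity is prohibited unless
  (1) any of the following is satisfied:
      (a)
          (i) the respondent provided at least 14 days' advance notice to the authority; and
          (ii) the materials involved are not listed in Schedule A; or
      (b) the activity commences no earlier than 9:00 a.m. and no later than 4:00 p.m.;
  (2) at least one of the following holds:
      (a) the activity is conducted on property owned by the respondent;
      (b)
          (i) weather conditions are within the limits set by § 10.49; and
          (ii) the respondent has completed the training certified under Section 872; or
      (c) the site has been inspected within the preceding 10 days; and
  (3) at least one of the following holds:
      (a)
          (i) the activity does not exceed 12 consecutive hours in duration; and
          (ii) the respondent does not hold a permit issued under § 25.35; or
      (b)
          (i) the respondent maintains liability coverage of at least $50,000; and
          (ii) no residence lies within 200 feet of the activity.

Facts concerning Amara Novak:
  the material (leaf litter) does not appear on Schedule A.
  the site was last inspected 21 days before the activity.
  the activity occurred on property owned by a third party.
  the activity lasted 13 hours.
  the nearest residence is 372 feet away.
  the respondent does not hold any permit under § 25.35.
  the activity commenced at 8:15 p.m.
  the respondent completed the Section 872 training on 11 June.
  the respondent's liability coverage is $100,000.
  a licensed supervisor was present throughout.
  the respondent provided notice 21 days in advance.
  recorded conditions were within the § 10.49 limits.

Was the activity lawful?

Yes — lawful.

(i) ≥14 days' notice — satisfied.
(ii) not (Schedule A material) — met.
(a) = T AND T = true.
(b) start within hours — not satisfied.
(1): T OR F → true.
(a) own property — fails.
(i) weather ok — holds.
(ii) training certified — satisfied.
(b) = T AND T = true.
(c) site inspected — fails.
(2): F OR T OR F → true.
(i) ≤ 12 hrs duration — fails.
(ii) not (holds permit) — holds.
So (a) is not satisfied (F AND T).
(i) coverage ≥ $50,000 — satisfied.
(ii) no residence in 200 ft — satisfied.
(b): T AND T → true.
(3) = F OR T = true.
Overall = T AND T AND T = true.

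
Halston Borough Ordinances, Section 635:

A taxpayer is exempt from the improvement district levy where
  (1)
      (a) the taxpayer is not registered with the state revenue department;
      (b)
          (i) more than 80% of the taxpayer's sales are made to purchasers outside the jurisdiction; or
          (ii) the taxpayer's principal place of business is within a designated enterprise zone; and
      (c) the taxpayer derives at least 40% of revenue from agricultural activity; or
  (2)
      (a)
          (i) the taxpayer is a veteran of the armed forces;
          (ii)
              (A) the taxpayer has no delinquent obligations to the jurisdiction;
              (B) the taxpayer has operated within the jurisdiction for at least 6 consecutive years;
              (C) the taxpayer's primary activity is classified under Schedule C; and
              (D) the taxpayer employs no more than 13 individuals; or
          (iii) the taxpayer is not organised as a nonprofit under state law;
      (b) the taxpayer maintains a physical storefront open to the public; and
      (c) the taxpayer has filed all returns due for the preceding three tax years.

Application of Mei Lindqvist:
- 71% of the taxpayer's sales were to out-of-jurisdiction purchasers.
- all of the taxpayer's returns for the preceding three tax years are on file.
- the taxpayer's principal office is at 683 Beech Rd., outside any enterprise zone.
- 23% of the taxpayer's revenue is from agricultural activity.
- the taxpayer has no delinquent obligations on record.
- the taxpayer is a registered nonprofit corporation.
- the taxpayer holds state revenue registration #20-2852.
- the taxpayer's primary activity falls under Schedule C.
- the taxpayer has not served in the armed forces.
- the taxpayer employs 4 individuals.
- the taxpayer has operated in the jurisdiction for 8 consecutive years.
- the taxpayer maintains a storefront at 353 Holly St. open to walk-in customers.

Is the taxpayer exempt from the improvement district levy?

(a) not (state-registered) — not satisfied.
(i) >80% out-of-jur. sales — not satisfied.
(ii) in enterprise zone — not met.
So (b) is not satisfied (F OR F).
(c) ≥40% agricultural — not satisfied.
(1) = F AND F AND F = false.
(i) veteran — fails.
(A) no delinquency — holds.
(B) ≥ 6 yrs in jurisdiction — holds.
(C) Schedule C activity — holds.
(D) ≤ 13 employees — met.
So (ii) is satisfied (T AND T AND T AND T).
(iii) not (nonprofit) — not satisfied.
(a): F OR T OR F → true.
(b) has storefront — holds.
(c) returns current — met.
So (2) is satisfied (T AND T AND T).
Overall: F OR T → true.

Yes — exempt.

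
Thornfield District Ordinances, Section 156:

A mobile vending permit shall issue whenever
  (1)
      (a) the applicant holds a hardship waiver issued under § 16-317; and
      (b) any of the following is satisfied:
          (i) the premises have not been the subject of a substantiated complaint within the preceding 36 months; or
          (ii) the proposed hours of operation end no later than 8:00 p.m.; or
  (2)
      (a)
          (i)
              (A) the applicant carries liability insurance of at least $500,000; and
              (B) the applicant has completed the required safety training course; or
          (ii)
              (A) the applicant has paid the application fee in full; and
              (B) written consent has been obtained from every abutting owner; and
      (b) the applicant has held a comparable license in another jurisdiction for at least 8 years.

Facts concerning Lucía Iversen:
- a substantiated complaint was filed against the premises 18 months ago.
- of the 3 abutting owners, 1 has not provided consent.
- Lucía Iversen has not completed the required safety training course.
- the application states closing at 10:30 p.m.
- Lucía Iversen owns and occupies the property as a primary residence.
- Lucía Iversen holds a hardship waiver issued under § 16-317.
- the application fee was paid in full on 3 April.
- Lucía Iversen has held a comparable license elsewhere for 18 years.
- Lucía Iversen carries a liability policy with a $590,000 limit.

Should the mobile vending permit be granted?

(a) hardship waiver — met.
(i) no complaint in 36 mo. — fails.
(ii) closes by 8 p.m. — not satisfied.
(b) = F OR F = false.
(1): T AND F → false.
(A) insurance ≥ $500,000 — met.
(B) safety training — fails.
(i): T AND F → false.
(A) fee paid — met.
(B) all abutters consent — not met.
(ii) = T AND F = false.
(a): F OR F → false.
(b) prior license ≥ 8 yr — satisfied.
(2) = F AND T = false.
Overall: F OR F → false.

No — denied.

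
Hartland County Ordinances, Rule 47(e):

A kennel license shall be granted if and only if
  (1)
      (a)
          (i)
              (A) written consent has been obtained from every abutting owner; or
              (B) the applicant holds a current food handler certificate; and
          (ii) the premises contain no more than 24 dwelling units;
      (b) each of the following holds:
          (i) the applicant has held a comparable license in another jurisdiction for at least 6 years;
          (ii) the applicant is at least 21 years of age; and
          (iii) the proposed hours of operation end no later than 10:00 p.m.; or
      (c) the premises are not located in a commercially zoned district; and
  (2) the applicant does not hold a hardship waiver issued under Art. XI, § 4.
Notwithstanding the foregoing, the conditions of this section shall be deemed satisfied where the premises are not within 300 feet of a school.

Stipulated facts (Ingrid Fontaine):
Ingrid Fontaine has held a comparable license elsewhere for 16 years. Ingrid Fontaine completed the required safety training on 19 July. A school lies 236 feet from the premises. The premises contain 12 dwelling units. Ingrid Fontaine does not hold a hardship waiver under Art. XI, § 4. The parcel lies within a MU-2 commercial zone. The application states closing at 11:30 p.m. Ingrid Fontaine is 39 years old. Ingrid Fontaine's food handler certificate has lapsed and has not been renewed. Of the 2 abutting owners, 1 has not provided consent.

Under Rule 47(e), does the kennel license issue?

No — denied.

(A) all abutters consent — fails.
(B) food handler cert. — not met.
(i) = F OR F = false.
(ii) ≤ 24 units — satisfied.
(a) = F AND T = false.
(i) prior license ≥ 6 yr — holds.
(ii) age ≥ 21 — satisfied.
(iii) closes by 10 p.m. — fails.
(b): T AND T AND F → false.
(c) not (commercially zoned) — not met.
So (1) is not satisfied (F OR F OR F).
(2) not (hardship waiver) — met.
So Overall is not satisfied (F AND T).
Exception (≥300 ft from school) — not satisfied.
Result: main false OR exception false → false.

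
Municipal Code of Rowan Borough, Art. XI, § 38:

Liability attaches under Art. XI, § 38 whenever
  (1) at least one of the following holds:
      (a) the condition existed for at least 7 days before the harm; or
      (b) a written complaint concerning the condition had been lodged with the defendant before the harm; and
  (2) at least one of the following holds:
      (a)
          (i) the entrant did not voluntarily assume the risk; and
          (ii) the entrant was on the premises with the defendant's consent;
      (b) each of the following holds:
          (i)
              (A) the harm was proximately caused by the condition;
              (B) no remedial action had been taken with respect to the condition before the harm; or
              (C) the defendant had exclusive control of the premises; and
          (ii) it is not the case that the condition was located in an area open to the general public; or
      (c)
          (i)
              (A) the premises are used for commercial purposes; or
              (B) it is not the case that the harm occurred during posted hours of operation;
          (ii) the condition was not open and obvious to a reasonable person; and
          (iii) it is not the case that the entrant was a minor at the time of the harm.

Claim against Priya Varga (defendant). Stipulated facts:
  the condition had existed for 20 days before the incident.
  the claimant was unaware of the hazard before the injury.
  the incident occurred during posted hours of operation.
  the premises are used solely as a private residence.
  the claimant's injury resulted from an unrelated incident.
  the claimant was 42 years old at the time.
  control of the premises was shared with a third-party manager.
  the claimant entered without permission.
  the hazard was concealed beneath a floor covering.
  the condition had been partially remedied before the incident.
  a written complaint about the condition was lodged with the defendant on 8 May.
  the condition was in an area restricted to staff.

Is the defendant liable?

No — not liable.

(a) condition ≥7 days old — satisfied.
(b) complaint lodged — satisfied.
(1): T OR T → true.
(i) no assumed risk — satisfied.
(ii) consent to enter — not satisfied.
(a) = T AND F = false.
(A) proximate cause — not satisfied.
(B) no remedial action — not met.
(C) exclusive control — not satisfied.
(i) = F OR F OR F = false.
(ii) not (public area) — holds.
(b) = F AND T = false.
(A) commercial use — not satisfied.
(B) not (during posted hours) — fails.
(i) = F OR F = false.
(ii) not open/obvious — holds.
(iii) not (entrant a minor) — holds.
So (c) is not satisfied (F AND T AND T).
So (2) is not satisfied (F OR F OR F).
So Overall is not satisfied (T AND F).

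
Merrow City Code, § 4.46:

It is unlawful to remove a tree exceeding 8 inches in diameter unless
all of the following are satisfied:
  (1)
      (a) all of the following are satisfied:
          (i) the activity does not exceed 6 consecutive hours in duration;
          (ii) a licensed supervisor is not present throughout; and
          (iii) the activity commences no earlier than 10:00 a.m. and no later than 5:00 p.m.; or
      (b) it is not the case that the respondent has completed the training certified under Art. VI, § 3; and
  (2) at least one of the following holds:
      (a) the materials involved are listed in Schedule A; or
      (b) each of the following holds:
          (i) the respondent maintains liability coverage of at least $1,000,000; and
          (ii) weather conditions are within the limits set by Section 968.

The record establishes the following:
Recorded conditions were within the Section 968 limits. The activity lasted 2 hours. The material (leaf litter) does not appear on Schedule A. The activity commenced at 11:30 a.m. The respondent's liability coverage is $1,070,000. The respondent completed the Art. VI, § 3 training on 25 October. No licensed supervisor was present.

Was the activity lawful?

Yes — lawful.

(i) ≤ 6 hrs duration — holds.
(ii) not (supervisor present) — holds.
(iii) start within hours — met.
So (a) is satisfied (T AND T AND T).
(b) not (training certified) — not satisfied.
(1): T OR F → true.
(a) Schedule A material — fails.
(i) coverage ≥ $1,000,000 — met.
(ii) weather ok — met.
(b): T AND T → true.
So (2) is satisfied (F OR T).
Overall = T AND T = true.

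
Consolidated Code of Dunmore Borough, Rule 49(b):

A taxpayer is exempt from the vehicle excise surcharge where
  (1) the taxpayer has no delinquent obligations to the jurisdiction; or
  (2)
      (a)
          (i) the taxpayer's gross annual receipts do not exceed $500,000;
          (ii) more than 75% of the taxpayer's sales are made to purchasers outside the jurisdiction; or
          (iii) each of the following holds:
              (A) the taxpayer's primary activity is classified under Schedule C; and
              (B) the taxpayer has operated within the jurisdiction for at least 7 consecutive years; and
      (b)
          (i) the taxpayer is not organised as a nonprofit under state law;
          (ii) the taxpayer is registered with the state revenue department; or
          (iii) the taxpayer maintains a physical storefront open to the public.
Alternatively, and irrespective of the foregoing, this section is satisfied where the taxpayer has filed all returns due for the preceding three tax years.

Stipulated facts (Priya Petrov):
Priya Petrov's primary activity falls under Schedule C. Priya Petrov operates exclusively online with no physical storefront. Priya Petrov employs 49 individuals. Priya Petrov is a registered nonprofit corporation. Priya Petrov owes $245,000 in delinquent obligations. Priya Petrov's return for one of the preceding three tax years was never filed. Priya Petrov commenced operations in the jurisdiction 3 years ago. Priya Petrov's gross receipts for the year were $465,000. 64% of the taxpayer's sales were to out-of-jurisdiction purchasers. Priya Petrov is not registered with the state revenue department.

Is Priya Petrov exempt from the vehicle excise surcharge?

(1) no delinquency — not satisfied.
(i) receipts ≤ $500,000 — satisfied.
(ii) >75% out-of-jur. sales — not satisfied.
(A) Schedule C activity — met.
(B) ≥ 7 yrs in jurisdiction — fails.
(iii) = T AND F = false.
(a): T OR F OR F → true.
(i) not (nonprofit) — not satisfied.
(ii) state-registered — fails.
(iii) has storefront — not met.
(b): F OR F OR F → false.
(2): T AND F → false.
So Overall is not satisfied (F OR F).
Exception (returns current) — not satisfied.
Result: main false OR exception false → false.

No — not exempt.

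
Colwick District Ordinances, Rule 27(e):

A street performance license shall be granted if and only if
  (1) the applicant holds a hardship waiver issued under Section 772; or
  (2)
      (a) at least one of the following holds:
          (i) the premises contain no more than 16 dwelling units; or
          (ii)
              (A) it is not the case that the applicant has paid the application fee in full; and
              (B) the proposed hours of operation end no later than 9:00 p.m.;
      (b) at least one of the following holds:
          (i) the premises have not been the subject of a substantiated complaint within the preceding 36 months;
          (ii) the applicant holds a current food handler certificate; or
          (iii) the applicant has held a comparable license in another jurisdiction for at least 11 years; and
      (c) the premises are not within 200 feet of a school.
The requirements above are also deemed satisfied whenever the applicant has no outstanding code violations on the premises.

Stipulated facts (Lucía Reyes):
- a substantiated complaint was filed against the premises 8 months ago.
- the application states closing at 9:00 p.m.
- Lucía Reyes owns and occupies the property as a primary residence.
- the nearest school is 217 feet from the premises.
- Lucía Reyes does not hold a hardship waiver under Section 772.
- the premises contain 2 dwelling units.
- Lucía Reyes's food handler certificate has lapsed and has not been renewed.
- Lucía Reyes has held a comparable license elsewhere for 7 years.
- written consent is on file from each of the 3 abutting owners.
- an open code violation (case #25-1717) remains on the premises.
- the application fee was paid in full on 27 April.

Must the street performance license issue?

(1) hardship waiver — not met.
(i) ≤ 16 units — holds.
(A) not (fee paid) — not satisfied.
(B) closes by 9 p.m. — satisfied.
So (ii) is not satisfied (F AND T).
So (a) is satisfied (T OR F).
(i) no complaint in 36 mo. — fails.
(ii) food handler cert. — fails.
(iii) prior license ≥ 11 yr — not satisfied.
(b): F OR F OR F → false.
(c) ≥200 ft from school — met.
So (2) is not satisfied (T AND F AND T).
So Overall is not satisfied (F OR F).
Exception (no code violations) — not satisfied.
Result: main false OR exception false → false.

No — denied.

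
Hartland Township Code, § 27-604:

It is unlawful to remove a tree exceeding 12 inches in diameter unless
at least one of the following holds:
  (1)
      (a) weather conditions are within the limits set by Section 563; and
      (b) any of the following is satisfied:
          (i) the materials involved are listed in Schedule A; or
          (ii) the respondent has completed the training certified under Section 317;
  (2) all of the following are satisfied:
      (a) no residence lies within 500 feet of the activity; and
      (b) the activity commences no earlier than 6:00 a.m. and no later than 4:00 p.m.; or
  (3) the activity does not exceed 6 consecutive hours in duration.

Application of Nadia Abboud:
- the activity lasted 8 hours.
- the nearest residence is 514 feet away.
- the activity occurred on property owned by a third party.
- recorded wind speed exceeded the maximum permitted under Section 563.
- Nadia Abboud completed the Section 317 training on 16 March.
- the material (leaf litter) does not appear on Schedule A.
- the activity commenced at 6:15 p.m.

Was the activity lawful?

No — unlawful.

(a) weather ok — not met.
(i) Schedule A material — not satisfied.
(ii) training certified — satisfied.
So (b) is satisfied (F OR T).
(1): F AND T → false.
(a) no residence in 500 ft — met.
(b) start within hours — not met.
(2): T AND F → false.
(3) ≤ 6 hrs duration — not met.
Overall = F OR F OR F = false.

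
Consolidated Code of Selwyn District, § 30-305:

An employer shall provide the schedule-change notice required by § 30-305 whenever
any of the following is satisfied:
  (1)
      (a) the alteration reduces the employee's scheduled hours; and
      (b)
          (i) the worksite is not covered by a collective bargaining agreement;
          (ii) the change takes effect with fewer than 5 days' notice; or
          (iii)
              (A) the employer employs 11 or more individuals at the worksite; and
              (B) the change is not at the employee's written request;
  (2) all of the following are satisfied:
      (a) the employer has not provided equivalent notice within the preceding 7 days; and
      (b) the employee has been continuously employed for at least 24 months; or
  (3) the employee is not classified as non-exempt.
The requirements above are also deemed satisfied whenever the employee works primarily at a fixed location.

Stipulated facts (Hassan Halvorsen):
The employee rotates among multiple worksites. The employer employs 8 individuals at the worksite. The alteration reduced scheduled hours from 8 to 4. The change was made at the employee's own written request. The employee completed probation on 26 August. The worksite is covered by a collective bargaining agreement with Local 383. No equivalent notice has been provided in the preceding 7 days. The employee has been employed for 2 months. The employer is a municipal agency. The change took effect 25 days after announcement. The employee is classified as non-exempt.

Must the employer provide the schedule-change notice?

No — not required.

(a) hours reduced — met.
(i) no CBA — fails.
(ii) < 5 days' notice — fails.
(A) ≥ 11 at site — not satisfied.
(B) not employee-requested — fails.
(iii): F AND F → false.
(b): F OR F OR F → false.
(1): T AND F → false.
(a) no recent notice — met.
(b) tenure ≥ 24 mo. — fails.
(2) = T AND F = false.
(3) not (non-exempt) — not satisfied.
Overall: F OR F OR F → false.
Exception (fixed location) — not satisfied.
Result: main false OR exception false → false.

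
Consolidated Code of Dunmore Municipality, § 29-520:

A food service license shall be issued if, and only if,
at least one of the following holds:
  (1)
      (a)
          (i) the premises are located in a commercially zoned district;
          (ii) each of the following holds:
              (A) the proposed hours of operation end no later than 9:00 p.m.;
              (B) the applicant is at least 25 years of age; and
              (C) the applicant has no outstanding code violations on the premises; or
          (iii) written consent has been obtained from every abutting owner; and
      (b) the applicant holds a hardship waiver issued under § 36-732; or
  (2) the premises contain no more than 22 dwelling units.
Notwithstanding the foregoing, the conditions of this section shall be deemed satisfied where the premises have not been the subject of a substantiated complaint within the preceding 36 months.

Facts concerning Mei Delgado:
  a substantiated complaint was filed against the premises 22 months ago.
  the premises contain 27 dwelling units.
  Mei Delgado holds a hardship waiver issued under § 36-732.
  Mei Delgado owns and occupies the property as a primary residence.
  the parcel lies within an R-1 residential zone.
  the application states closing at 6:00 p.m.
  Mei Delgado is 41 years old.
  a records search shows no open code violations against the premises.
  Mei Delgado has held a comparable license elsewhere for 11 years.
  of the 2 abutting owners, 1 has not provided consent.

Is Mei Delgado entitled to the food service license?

(i) commercially zoned — not satisfied.
(A) closes by 9 p.m. — holds.
(B) age ≥ 25 — met.
(C) no code violations — met.
(ii) = T AND T AND T = true.
(iii) all abutters consent — not met.
(a) = F OR T OR F = true.
(b) hardship waiver — met.
So (1) is satisfied (T AND T).
(2) ≤ 22 units — not met.
Overall: T OR F → true.
Exception (no complaint in 36 mo.) — not satisfied.
Result: main true OR exception false → true.

Yes — granted.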